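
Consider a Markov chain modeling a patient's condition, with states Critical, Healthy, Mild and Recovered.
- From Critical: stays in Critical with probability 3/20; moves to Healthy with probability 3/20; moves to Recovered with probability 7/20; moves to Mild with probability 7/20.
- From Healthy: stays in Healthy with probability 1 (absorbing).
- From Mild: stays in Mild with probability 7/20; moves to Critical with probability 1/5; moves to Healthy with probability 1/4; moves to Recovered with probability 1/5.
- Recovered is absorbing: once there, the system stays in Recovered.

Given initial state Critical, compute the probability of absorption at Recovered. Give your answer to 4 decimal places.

Let h(s) be the probability of absorption at Recovered starting from transient state s. Then h(Recovered) = 1 and h(Healthy) = 0. By first-step analysis:
h(Critical) = 0.15·h(Critical) + 0.15·0 + 0.35·h(Mild) + 0.35·1
h(Mild) = 0.2·h(Critical) + 0.25·0 + 0.35·h(Mild) + 0.2·1
Solving: h(Critical) = 0.6166, h(Mild) = 0.4974.
Starting from Critical, the probability is 0.6166.

0.6166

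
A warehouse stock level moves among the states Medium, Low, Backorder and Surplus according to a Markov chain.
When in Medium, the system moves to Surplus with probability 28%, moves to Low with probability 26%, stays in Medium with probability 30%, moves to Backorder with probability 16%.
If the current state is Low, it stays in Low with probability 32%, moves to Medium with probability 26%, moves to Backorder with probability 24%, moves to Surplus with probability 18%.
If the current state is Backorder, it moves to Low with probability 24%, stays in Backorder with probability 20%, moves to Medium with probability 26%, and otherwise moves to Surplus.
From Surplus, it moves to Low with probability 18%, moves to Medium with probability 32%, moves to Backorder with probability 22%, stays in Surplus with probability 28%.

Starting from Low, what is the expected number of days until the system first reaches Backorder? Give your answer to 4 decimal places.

4.7050

Let t(s) be the expected number of days to first reach Backorder from state s, with t(Backorder) = 0. Conditioning on the first day:
t(Medium) = 1 + 0.3·t(Medium) + 0.26·t(Low) + 0.28·t(Surplus)
t(Low) = 1 + 0.26·t(Medium) + 0.32·t(Low) + 0.18·t(Surplus)
t(Surplus) = 1 + 0.32·t(Medium) + 0.18·t(Low) + 0.28·t(Surplus)
Solving: t(Medium) = 5.1108, t(Low) = 4.7050, t(Surplus) = 4.8366.
Expected days from Low to Backorder: 4.7050.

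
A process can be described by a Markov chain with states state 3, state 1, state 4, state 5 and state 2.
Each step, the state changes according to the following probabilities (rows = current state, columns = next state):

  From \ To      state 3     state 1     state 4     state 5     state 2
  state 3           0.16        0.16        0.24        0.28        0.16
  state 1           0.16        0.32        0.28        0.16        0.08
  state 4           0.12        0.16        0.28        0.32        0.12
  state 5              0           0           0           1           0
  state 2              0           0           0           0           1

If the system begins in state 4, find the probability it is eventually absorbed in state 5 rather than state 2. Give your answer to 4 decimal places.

Let h(s) be the probability of absorption at state 5 starting from transient state s. Then h(state 5) = 1 and h(state 2) = 0. By first-step analysis:
h(state 3) = 0.16·h(state 3) + 0.16·h(state 1) + 0.24·h(state 4) + 0.28·1 + 0.16·0
h(state 1) = 0.16·h(state 3) + 0.32·h(state 1) + 0.28·h(state 4) + 0.16·1 + 0.08·0
h(state 4) = 0.12·h(state 3) + 0.16·h(state 1) + 0.28·h(state 4) + 0.32·1 + 0.12·0
Solving: h(state 3) = 0.6655, h(state 1) = 0.6831, h(state 4) = 0.7071.
Starting from state 4, the probability is 0.7071.

0.7071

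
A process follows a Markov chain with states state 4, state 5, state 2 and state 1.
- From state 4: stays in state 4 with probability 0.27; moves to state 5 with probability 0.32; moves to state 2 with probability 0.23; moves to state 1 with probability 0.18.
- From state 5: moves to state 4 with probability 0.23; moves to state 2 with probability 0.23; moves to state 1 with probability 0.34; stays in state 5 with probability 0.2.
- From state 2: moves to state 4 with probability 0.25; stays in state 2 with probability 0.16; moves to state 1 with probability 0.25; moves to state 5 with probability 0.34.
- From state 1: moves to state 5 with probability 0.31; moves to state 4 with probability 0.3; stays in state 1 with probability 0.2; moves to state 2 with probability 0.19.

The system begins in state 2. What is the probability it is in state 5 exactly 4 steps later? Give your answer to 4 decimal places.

0.2871

Propagate the distribution vector 4 steps from state 2.
After 0 steps: (0.0000, 0.0000, 1.0000, 0.0000)
After 1 step: (0.2500, 0.3400, 0.1600, 0.2500)
After 2 steps: (0.2607, 0.2799, 0.2088, 0.2506)
After 3 steps: (0.2621, 0.2881, 0.2054, 0.2444)
After 4 steps: (0.2617, 0.2871, 0.2058, 0.2454)
P(in state 5 after 4 steps) = 0.2871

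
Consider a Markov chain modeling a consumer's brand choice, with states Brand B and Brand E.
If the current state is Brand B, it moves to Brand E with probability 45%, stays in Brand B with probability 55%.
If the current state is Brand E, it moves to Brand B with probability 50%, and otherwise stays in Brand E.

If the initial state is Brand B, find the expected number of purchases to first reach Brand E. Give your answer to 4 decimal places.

2.2222

Let t(s) be the expected number of purchases to first reach Brand E from state s, with t(Brand E) = 0. Conditioning on the first purchase:
t(Brand B) = 1 + 0.55·t(Brand B)
Solving: t(Brand B) = 2.2222.
Expected purchases from Brand B to Brand E: 2.2222.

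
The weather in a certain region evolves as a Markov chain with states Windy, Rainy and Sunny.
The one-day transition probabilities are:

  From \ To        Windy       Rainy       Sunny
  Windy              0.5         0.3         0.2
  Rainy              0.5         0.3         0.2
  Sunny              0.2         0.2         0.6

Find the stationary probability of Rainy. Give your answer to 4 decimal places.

0.2667

Let the stationary distribution be π with π = πP and π_1 + π_2 + π_3 = 1.
π_1 = 0.5·π_1 + 0.5·π_2 + 0.2·π_3
π_2 = 0.3·π_1 + 0.3·π_2 + 0.2·π_3
Solving with the normalization constraint gives π = (0.4000, 0.2667, 0.3333).
So the stationary probability of Rainy is 0.2667.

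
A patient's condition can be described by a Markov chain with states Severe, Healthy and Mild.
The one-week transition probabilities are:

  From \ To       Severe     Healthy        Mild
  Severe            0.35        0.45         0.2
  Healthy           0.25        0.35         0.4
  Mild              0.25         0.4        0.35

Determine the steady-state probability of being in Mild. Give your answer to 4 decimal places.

Let the stationary distribution be π with π = πP and π_1 + π_2 + π_3 = 1.
π_1 = 0.35·π_1 + 0.25·π_2 + 0.25·π_3
π_2 = 0.45·π_1 + 0.35·π_2 + 0.4·π_3
Solving with the normalization constraint gives π = (0.2778, 0.3942, 0.3280).
So the stationary probability of Mild is 0.3280.

0.3280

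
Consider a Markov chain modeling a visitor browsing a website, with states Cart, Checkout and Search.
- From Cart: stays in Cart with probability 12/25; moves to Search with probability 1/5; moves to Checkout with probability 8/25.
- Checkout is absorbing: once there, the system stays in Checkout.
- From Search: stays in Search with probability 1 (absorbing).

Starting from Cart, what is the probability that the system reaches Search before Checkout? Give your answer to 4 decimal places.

Let h(s) be the probability of absorption at Search starting from transient state s. Then h(Search) = 1 and h(Checkout) = 0. By first-step analysis:
h(Cart) = 0.48·h(Cart) + 0.32·0 + 0.2·1
Solving: h(Cart) = 0.3846.
Starting from Cart, the probability is 0.3846.

0.3846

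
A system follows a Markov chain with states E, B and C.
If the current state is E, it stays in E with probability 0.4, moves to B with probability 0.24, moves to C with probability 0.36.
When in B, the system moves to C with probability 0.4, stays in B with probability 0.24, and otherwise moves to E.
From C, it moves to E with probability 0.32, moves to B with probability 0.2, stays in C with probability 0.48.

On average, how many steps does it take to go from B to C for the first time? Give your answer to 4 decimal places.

Let t(s) be the expected number of steps to first reach C from state s, with t(C) = 0. Conditioning on the first step:
t(E) = 1 + 0.4·t(E) + 0.24·t(B)
t(B) = 1 + 0.36·t(E) + 0.24·t(B)
Solving: t(E) = 2.7056, t(B) = 2.5974.
Expected steps from B to C: 2.5974.

2.5974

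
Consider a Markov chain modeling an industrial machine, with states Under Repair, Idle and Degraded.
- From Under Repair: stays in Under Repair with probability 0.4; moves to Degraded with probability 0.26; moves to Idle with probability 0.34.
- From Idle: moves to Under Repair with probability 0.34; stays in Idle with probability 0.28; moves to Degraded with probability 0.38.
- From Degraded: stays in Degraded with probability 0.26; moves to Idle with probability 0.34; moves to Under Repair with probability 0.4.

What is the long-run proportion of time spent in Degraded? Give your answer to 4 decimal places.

Let the stationary distribution be π with π = πP and π_1 + π_2 + π_3 = 1.
π_1 = 0.4·π_1 + 0.34·π_2 + 0.4·π_3
π_2 = 0.34·π_1 + 0.28·π_2 + 0.34·π_3
Solving with the normalization constraint gives π = (0.3808, 0.3208, 0.2985).
So the stationary probability of Degraded is 0.2985.

0.2985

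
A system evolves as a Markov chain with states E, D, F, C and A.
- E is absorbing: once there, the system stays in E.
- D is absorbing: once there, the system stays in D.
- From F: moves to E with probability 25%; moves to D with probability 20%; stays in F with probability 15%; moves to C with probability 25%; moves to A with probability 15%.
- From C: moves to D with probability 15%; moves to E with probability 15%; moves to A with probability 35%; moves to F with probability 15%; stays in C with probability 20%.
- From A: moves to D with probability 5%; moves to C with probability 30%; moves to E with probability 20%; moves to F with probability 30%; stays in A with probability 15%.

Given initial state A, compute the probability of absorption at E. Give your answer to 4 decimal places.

Let h(s) be the probability of absorption at E starting from transient state s. Then h(E) = 1 and h(D) = 0. By first-step analysis:
h(F) = 0.25·1 + 0.2·0 + 0.15·h(F) + 0.25·h(C) + 0.15·h(A)
h(C) = 0.15·1 + 0.15·0 + 0.15·h(F) + 0.2·h(C) + 0.35·h(A)
h(A) = 0.2·1 + 0.05·0 + 0.3·h(F) + 0.3·h(C) + 0.15·h(A)
Solving: h(F) = 0.5772, h(C) = 0.5769, h(A) = 0.6426.
Starting from A, the probability is 0.6426.

0.6426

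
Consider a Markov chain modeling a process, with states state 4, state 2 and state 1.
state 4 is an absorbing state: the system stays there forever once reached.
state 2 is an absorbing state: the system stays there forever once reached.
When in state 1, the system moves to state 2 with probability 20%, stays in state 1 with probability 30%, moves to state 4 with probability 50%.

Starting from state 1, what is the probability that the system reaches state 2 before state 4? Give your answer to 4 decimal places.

Let h(s) be the probability of absorption at state 2 starting from transient state s. Then h(state 2) = 1 and h(state 4) = 0. By first-step analysis:
h(state 1) = 0.5·0 + 0.2·1 + 0.3·h(state 1)
Solving: h(state 1) = 0.2857.
Starting from state 1, the probability is 0.2857.

0.2857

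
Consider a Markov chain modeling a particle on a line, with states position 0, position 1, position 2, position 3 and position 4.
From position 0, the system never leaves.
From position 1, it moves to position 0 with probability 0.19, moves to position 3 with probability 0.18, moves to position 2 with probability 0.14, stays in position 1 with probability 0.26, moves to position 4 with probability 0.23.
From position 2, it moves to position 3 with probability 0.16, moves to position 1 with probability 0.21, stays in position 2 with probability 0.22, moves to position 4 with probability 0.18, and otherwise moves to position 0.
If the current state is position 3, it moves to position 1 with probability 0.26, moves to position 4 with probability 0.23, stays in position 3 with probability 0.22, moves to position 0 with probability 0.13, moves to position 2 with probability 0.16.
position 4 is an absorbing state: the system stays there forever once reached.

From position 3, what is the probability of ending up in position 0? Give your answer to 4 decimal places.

0.4215

Let h(s) be the probability of absorption at position 0 starting from transient state s. Then h(position 0) = 1 and h(position 4) = 0. By first-step analysis:
h(position 1) = 0.19·1 + 0.26·h(position 1) + 0.14·h(position 2) + 0.18·h(position 3) + 0.23·0
h(position 2) = 0.23·1 + 0.21·h(position 1) + 0.22·h(position 2) + 0.16·h(position 3) + 0.18·0
h(position 3) = 0.13·1 + 0.26·h(position 1) + 0.16·h(position 2) + 0.22·h(position 3) + 0.23·0
Solving: h(position 1) = 0.4546, h(position 2) = 0.5037, h(position 3) = 0.4215.
Starting from position 3, the probability is 0.4215.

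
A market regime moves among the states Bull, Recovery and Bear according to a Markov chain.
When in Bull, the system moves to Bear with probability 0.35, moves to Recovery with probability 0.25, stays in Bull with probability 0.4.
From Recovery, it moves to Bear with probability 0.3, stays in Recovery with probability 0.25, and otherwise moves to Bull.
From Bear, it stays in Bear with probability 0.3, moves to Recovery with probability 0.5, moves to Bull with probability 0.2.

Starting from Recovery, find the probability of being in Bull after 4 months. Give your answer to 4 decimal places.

Propagate the distribution vector 4 months from Recovery.
After 0 months: (0.0000, 1.0000, 0.0000)
After 1 month: (0.4500, 0.2500, 0.3000)
After 2 months: (0.3525, 0.3250, 0.3225)
After 3 months: (0.3518, 0.3306, 0.3176)
After 4 months: (0.3530, 0.3294, 0.3176)
P(in Bull after 4 months) = 0.3530

0.3530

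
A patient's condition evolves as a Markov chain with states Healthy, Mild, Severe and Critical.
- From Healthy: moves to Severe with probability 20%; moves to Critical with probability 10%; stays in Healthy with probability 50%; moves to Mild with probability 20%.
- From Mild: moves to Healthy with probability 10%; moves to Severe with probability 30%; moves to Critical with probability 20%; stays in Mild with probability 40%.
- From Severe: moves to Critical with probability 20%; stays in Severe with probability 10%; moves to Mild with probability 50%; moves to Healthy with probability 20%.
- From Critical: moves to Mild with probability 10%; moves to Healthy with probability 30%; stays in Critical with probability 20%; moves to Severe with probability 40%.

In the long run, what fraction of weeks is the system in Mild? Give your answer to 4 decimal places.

Let the stationary distribution be π with π = πP and π_1 + π_2 + π_3 + π_4 = 1.
π_1 = 0.5·π_1 + 0.1·π_2 + 0.2·π_3 + 0.3·π_4
π_2 = 0.2·π_1 + 0.4·π_2 + 0.5·π_3 + 0.1·π_4
π_3 = 0.2·π_1 + 0.3·π_2 + 0.1·π_3 + 0.4·π_4
Solving with the normalization constraint gives π = (0.2649, 0.3192, 0.2424, 0.1735).
So the stationary probability of Mild is 0.3192.

0.3192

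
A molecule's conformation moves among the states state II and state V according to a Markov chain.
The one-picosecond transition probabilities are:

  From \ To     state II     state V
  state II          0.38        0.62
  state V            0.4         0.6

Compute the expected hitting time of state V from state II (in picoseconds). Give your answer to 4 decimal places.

1.6129

Let t(s) be the expected number of picoseconds to first reach state V from state s, with t(state V) = 0. Conditioning on the first picosecond:
t(state II) = 1 + 0.38·t(state II)
Solving: t(state II) = 1.6129.
Expected picoseconds from state II to state V: 1.6129.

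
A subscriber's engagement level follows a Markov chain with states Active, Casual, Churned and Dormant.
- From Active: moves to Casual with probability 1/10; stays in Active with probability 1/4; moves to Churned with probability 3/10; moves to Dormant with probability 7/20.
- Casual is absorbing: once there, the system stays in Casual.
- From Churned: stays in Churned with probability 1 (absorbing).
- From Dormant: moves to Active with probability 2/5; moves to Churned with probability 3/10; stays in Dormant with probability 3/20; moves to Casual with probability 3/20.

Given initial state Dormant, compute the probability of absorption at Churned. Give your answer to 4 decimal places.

0.6935

Let h(s) be the probability of absorption at Churned starting from transient state s. Then h(Churned) = 1 and h(Casual) = 0. By first-step analysis:
h(Active) = 0.25·h(Active) + 0.1·0 + 0.3·1 + 0.35·h(Dormant)
h(Dormant) = 0.4·h(Active) + 0.15·0 + 0.3·1 + 0.15·h(Dormant)
Solving: h(Active) = 0.7236, h(Dormant) = 0.6935.
Starting from Dormant, the probability is 0.6935.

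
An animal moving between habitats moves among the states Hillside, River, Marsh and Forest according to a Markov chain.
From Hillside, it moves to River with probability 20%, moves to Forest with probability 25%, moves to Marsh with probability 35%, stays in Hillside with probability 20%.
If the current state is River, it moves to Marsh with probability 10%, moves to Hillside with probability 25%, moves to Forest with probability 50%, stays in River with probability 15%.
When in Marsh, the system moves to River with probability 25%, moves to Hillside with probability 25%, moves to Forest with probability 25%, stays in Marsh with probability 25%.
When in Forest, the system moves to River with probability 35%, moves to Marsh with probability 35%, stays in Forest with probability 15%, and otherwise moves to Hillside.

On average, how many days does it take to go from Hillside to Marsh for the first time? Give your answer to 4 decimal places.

3.4200

Let t(s) be the expected number of days to first reach Marsh from state s, with t(Marsh) = 0. Conditioning on the first day:
t(Hillside) = 1 + 0.2·t(Hillside) + 0.2·t(River) + 0.25·t(Forest)
t(River) = 1 + 0.25·t(Hillside) + 0.15·t(River) + 0.5·t(Forest)
t(Forest) = 1 + 0.15·t(Hillside) + 0.35·t(River) + 0.15·t(Forest)
Solving: t(Hillside) = 3.4200, t(River) = 4.2617, t(Forest) = 3.5348.
Expected days from Hillside to Marsh: 3.4200.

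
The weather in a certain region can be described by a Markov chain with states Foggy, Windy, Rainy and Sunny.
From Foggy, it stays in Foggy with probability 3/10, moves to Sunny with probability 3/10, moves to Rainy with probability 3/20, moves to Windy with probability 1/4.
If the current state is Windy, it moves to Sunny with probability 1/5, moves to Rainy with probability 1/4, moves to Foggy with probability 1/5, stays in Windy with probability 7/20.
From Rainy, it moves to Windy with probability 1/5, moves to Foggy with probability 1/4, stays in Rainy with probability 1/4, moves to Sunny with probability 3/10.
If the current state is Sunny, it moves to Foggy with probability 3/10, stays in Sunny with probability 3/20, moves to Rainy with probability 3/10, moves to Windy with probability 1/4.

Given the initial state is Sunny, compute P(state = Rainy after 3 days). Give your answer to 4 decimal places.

0.2366

Propagate the distribution vector 3 days from Sunny.
After 0 days: (0.0000, 0.0000, 0.0000, 1.0000)
After 1 day: (0.3000, 0.2500, 0.3000, 0.1500)
After 2 days: (0.2600, 0.2600, 0.2275, 0.2525)
After 3 days: (0.2626, 0.2646, 0.2366, 0.2361)
P(in Rainy after 3 days) = 0.2366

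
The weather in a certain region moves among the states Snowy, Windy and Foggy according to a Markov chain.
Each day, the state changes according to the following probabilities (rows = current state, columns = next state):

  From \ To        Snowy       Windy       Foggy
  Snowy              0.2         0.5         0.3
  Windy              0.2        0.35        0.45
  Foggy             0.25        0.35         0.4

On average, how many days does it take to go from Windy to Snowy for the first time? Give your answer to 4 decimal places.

Let t(s) be the expected number of days to first reach Snowy from state s, with t(Snowy) = 0. Conditioning on the first day:
t(Windy) = 1 + 0.35·t(Windy) + 0.45·t(Foggy)
t(Foggy) = 1 + 0.35·t(Windy) + 0.4·t(Foggy)
Solving: t(Windy) = 4.5161, t(Foggy) = 4.3011.
Expected days from Windy to Snowy: 4.5161.

4.5161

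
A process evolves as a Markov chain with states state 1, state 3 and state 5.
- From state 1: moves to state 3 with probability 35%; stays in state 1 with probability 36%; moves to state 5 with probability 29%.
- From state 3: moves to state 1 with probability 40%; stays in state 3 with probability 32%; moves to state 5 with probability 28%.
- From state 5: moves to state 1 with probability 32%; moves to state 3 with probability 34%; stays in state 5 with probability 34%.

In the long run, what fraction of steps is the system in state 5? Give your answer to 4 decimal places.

0.3017

Let the stationary distribution be π with π = πP and π_1 + π_2 + π_3 = 1.
π_1 = 0.36·π_1 + 0.4·π_2 + 0.32·π_3
π_2 = 0.35·π_1 + 0.32·π_2 + 0.34·π_3
Solving with the normalization constraint gives π = (0.3614, 0.3369, 0.3017).
So the stationary probability of state 5 is 0.3017.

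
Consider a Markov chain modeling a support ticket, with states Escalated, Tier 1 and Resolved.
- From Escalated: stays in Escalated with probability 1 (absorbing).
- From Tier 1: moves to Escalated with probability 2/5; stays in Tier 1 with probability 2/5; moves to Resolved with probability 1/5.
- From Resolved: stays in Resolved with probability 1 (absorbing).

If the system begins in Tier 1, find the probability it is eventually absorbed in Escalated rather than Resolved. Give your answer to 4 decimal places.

Let h(s) be the probability of absorption at Escalated starting from transient state s. Then h(Escalated) = 1 and h(Resolved) = 0. By first-step analysis:
h(Tier 1) = 0.4·1 + 0.4·h(Tier 1) + 0.2·0
Solving: h(Tier 1) = 0.6667.
Starting from Tier 1, the probability is 0.6667.

0.6667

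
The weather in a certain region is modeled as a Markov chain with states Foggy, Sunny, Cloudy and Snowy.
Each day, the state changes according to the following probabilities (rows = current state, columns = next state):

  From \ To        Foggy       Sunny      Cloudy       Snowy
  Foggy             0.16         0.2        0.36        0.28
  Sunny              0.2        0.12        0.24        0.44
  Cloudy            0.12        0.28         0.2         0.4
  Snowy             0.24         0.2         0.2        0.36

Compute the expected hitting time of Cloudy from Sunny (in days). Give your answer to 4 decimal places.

Let t(s) be the expected number of days to first reach Cloudy from state s, with t(Cloudy) = 0. Conditioning on the first day:
t(Foggy) = 1 + 0.16·t(Foggy) + 0.2·t(Sunny) + 0.28·t(Snowy)
t(Sunny) = 1 + 0.2·t(Foggy) + 0.12·t(Sunny) + 0.44·t(Snowy)
t(Snowy) = 1 + 0.24·t(Foggy) + 0.2·t(Sunny) + 0.36·t(Snowy)
Solving: t(Foggy) = 3.5220, t(Sunny) = 4.0041, t(Snowy) = 4.1345.
Expected days from Sunny to Cloudy: 4.0041.

4.0041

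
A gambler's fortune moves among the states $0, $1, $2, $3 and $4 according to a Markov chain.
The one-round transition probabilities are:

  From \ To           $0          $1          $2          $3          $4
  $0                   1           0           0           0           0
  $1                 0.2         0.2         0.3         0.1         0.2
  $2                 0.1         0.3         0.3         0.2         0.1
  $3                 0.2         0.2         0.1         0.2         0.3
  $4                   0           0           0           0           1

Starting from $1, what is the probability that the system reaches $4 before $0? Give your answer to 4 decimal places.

Let h(s) be the probability of absorption at $4 starting from transient state s. Then h($4) = 1 and h($0) = 0. By first-step analysis:
h($1) = 0.2·0 + 0.2·h($1) + 0.3·h($2) + 0.1·h($3) + 0.2·1
h($2) = 0.1·0 + 0.3·h($1) + 0.3·h($2) + 0.2·h($3) + 0.1·1
h($3) = 0.2·0 + 0.2·h($1) + 0.1·h($2) + 0.2·h($3) + 0.3·1
Solving: h($1) = 0.5196, h($2) = 0.5287, h($3) = 0.5710.
Starting from $1, the probability is 0.5196.

0.5196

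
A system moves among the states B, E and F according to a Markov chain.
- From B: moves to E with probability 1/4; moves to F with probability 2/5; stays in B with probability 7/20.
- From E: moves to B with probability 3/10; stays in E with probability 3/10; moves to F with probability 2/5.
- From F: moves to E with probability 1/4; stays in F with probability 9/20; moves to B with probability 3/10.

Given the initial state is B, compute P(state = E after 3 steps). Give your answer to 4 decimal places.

Propagate the distribution vector 3 steps from B.
After 0 steps: (1.0000, 0.0000, 0.0000)
After 1 step: (0.3500, 0.2500, 0.4000)
After 2 steps: (0.3175, 0.2625, 0.4200)
After 3 steps: (0.3159, 0.2631, 0.4210)
P(in E after 3 steps) = 0.2631

0.2631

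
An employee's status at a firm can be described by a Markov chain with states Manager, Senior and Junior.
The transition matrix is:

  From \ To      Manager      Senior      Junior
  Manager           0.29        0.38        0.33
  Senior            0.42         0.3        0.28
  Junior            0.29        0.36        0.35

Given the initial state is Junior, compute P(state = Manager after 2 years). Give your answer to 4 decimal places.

Sum over the intermediate state after 1 year:
P = P(Junior→Manager)·P(Manager→Manager) + P(Junior→Senior)·P(Senior→Manager) + P(Junior→Junior)·P(Junior→Manager)
  = 0.29×0.29 + 0.36×0.42 + 0.35×0.29
  = 0.0841 + 0.1512 + 0.1015 = 0.3368

0.3368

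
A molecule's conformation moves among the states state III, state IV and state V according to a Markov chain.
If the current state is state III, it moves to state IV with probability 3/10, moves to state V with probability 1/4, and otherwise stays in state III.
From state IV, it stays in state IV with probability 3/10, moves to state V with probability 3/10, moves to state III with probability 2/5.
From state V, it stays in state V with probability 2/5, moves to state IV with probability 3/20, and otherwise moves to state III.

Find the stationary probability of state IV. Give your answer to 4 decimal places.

Let the stationary distribution be π with π = πP and π_1 + π_2 + π_3 = 1.
π_1 = 0.45·π_1 + 0.4·π_2 + 0.45·π_3
π_2 = 0.3·π_1 + 0.3·π_2 + 0.15·π_3
Solving with the normalization constraint gives π = (0.4373, 0.2536, 0.3090).
So the stationary probability of state IV is 0.2536.

0.2536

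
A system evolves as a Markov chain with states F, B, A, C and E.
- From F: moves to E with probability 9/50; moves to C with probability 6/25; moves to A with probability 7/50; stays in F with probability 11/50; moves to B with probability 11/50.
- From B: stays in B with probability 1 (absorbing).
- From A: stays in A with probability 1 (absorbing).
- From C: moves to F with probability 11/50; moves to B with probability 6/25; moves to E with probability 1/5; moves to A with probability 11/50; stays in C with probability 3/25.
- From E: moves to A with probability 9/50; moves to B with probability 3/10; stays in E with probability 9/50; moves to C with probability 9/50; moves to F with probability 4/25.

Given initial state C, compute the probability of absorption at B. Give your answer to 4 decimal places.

Let h(s) be the probability of absorption at B starting from transient state s. Then h(B) = 1 and h(A) = 0. By first-step analysis:
h(F) = 0.22·h(F) + 0.22·1 + 0.14·0 + 0.24·h(C) + 0.18·h(E)
h(C) = 0.22·h(F) + 0.24·1 + 0.22·0 + 0.12·h(C) + 0.2·h(E)
h(E) = 0.16·h(F) + 0.3·1 + 0.18·0 + 0.18·h(C) + 0.18·h(E)
Solving: h(F) = 0.5933, h(C) = 0.5584, h(E) = 0.6042.
Starting from C, the probability is 0.5584.

0.5584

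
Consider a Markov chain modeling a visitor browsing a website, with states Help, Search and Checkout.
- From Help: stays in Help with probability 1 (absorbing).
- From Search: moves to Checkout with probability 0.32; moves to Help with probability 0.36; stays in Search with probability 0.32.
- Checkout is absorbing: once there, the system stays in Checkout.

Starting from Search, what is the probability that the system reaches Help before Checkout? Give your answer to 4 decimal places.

Let h(s) be the probability of absorption at Help starting from transient state s. Then h(Help) = 1 and h(Checkout) = 0. By first-step analysis:
h(Search) = 0.36·1 + 0.32·h(Search) + 0.32·0
Solving: h(Search) = 0.5294.
Starting from Search, the probability is 0.5294.

0.5294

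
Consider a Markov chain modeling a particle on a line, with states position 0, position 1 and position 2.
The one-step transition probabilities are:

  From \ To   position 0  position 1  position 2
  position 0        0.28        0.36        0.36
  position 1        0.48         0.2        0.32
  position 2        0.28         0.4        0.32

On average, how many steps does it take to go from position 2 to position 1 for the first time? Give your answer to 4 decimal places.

2.5720

Let t(s) be the expected number of steps to first reach position 1 from state s, with t(position 1) = 0. Conditioning on the first step:
t(position 0) = 1 + 0.28·t(position 0) + 0.36·t(position 2)
t(position 2) = 1 + 0.28·t(position 0) + 0.32·t(position 2)
Solving: t(position 0) = 2.6749, t(position 2) = 2.5720.
Expected steps from position 2 to position 1: 2.5720.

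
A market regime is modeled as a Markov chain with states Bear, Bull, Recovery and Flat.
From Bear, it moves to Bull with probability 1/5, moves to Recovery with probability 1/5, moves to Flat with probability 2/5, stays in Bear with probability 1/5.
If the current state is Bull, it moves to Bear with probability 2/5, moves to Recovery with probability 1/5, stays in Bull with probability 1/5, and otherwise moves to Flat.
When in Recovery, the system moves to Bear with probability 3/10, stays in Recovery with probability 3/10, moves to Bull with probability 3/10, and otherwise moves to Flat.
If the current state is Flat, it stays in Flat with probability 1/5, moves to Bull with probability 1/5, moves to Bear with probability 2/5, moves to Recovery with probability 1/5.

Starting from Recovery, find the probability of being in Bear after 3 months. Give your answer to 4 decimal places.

Propagate the distribution vector 3 months from Recovery.
After 0 months: (0.0000, 0.0000, 1.0000, 0.0000)
After 1 month: (0.3000, 0.3000, 0.3000, 0.1000)
After 2 months: (0.3100, 0.2300, 0.2300, 0.2300)
After 3 months: (0.3150, 0.2230, 0.2230, 0.2390)
P(in Bear after 3 months) = 0.3150

0.3150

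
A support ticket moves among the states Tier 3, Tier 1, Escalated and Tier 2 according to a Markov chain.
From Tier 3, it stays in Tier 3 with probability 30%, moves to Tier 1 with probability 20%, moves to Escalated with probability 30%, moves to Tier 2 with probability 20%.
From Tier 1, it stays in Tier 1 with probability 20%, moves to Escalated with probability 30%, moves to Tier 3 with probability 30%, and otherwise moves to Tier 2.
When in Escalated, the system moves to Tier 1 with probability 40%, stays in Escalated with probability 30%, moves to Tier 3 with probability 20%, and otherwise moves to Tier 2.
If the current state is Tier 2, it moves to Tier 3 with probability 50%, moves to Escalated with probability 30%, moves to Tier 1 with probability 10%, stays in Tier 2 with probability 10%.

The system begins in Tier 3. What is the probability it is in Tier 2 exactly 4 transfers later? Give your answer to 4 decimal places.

0.1545

Propagate the distribution vector 4 transfers from Tier 3.
After 0 transfers: (1.0000, 0.0000, 0.0000, 0.0000)
After 1 transfer: (0.3000, 0.2000, 0.3000, 0.2000)
After 2 transfers: (0.3100, 0.2400, 0.3000, 0.1500)
After 3 transfers: (0.3000, 0.2450, 0.3000, 0.1550)
After 4 transfers: (0.3010, 0.2445, 0.3000, 0.1545)
P(in Tier 2 after 4 transfers) = 0.1545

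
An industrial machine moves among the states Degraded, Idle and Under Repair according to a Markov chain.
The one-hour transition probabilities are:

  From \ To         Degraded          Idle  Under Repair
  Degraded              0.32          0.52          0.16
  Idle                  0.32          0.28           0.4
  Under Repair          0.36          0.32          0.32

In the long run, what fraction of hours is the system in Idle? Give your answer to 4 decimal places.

0.3715

Let the stationary distribution be π with π = πP and π_1 + π_2 + π_3 = 1.
π_1 = 0.32·π_1 + 0.32·π_2 + 0.36·π_3
π_2 = 0.52·π_1 + 0.28·π_2 + 0.32·π_3
Solving with the normalization constraint gives π = (0.3319, 0.3715, 0.2966).
So the stationary probability of Idle is 0.3715.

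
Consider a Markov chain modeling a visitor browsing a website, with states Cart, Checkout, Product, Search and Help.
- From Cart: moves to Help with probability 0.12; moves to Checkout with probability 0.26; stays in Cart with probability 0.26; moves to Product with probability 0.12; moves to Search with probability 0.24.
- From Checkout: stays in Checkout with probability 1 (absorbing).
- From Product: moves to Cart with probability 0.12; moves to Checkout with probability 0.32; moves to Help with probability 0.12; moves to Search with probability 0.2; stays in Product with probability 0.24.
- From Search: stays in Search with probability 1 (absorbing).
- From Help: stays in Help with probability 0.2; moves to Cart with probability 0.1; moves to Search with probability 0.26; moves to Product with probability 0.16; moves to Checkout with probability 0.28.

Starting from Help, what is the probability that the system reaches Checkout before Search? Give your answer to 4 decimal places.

0.5347

Let h(s) be the probability of absorption at Checkout starting from transient state s. Then h(Checkout) = 1 and h(Search) = 0. By first-step analysis:
h(Cart) = 0.26·h(Cart) + 0.26·1 + 0.12·h(Product) + 0.24·0 + 0.12·h(Help)
h(Product) = 0.12·h(Cart) + 0.32·1 + 0.24·h(Product) + 0.2·0 + 0.12·h(Help)
h(Help) = 0.1·h(Cart) + 0.28·1 + 0.16·h(Product) + 0.26·0 + 0.2·h(Help)
Solving: h(Cart) = 0.5337, h(Product) = 0.5897, h(Help) = 0.5347.
Starting from Help, the probability is 0.5347.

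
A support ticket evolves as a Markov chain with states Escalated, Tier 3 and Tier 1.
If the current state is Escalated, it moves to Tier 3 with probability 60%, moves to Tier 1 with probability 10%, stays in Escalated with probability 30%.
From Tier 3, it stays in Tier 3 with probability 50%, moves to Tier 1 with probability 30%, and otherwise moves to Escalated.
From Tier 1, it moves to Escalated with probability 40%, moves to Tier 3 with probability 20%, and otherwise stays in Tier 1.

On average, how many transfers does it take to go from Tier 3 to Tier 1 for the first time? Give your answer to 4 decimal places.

3.9130

Let t(s) be the expected number of transfers to first reach Tier 1 from state s, with t(Tier 1) = 0. Conditioning on the first transfer:
t(Escalated) = 1 + 0.3·t(Escalated) + 0.6·t(Tier 3)
t(Tier 3) = 1 + 0.2·t(Escalated) + 0.5·t(Tier 3)
Solving: t(Escalated) = 4.7826, t(Tier 3) = 3.9130.
Expected transfers from Tier 3 to Tier 1: 3.9130.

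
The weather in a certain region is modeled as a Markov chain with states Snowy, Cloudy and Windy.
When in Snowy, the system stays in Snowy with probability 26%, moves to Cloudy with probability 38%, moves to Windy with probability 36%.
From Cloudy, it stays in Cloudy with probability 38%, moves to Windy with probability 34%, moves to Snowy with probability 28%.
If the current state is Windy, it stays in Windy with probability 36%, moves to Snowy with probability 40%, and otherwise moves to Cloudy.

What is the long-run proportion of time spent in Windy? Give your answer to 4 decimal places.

0.3534

Let the stationary distribution be π with π = πP and π_1 + π_2 + π_3 = 1.
π_1 = 0.26·π_1 + 0.28·π_2 + 0.4·π_3
π_2 = 0.38·π_1 + 0.38·π_2 + 0.24·π_3
Solving with the normalization constraint gives π = (0.3161, 0.3305, 0.3534).
So the stationary probability of Windy is 0.3534.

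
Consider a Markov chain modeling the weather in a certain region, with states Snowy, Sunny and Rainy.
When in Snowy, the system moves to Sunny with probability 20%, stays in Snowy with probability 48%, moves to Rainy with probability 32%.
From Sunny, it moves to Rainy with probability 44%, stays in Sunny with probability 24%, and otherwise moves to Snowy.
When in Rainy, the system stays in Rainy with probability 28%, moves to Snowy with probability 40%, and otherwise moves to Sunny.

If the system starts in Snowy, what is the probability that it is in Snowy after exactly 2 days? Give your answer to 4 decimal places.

Sum over the intermediate state after 1 day:
P = P(Snowy→Snowy)·P(Snowy→Snowy) + P(Snowy→Sunny)·P(Sunny→Snowy) + P(Snowy→Rainy)·P(Rainy→Snowy)
  = 0.48×0.48 + 0.2×0.32 + 0.32×0.4
  = 0.2304 + 0.0640 + 0.1280 = 0.4224

0.4224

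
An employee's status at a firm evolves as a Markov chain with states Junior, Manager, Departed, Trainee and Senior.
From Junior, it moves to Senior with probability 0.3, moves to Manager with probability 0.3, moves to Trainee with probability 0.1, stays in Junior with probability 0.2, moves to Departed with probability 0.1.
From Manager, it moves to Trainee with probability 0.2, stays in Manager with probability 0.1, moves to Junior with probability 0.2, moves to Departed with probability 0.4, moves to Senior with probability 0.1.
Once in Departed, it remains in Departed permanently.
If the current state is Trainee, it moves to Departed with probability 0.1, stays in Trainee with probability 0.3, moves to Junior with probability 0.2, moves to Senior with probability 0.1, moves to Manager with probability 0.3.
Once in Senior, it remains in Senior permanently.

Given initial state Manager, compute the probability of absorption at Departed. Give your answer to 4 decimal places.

0.6667

Let h(s) be the probability of absorption at Departed starting from transient state s. Then h(Departed) = 1 and h(Senior) = 0. By first-step analysis:
h(Junior) = 0.2·h(Junior) + 0.3·h(Manager) + 0.1·1 + 0.1·h(Trainee) + 0.3·0
h(Manager) = 0.2·h(Junior) + 0.1·h(Manager) + 0.4·1 + 0.2·h(Trainee) + 0.1·0
h(Trainee) = 0.2·h(Junior) + 0.3·h(Manager) + 0.1·1 + 0.3·h(Trainee) + 0.1·0
Solving: h(Junior) = 0.4444, h(Manager) = 0.6667, h(Trainee) = 0.5556.
Starting from Manager, the probability is 0.6667.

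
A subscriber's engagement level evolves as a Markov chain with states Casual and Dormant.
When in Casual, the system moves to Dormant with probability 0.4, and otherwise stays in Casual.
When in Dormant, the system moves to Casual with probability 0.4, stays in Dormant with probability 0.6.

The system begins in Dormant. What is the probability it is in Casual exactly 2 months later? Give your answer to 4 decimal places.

0.4800

Sum over the intermediate state after 1 month:
P = P(Dormant→Casual)·P(Casual→Casual) + P(Dormant→Dormant)·P(Dormant→Casual)
  = 0.4×0.6 + 0.6×0.4
  = 0.2400 + 0.2400 = 0.4800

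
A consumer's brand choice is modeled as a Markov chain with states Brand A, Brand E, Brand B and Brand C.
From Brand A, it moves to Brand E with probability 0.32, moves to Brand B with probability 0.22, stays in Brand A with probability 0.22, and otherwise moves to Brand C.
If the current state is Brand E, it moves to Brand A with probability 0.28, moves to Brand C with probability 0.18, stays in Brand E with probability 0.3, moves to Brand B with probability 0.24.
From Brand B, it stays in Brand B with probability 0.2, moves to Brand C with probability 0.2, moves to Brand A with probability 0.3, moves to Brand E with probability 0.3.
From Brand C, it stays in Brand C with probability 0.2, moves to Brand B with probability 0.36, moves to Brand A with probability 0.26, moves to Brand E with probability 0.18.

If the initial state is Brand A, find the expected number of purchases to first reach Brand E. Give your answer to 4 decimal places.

Let t(s) be the expected number of purchases to first reach Brand E from state s, with t(Brand E) = 0. Conditioning on the first purchase:
t(Brand A) = 1 + 0.22·t(Brand A) + 0.22·t(Brand B) + 0.24·t(Brand C)
t(Brand B) = 1 + 0.3·t(Brand A) + 0.2·t(Brand B) + 0.2·t(Brand C)
t(Brand C) = 1 + 0.26·t(Brand A) + 0.36·t(Brand B) + 0.2·t(Brand C)
Solving: t(Brand A) = 3.5199, t(Brand B) = 3.5701, t(Brand C) = 4.0005.
Expected purchases from Brand A to Brand E: 3.5199.

3.5199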